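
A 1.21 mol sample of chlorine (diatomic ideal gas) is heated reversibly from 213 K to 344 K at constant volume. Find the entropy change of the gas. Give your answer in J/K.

At constant volume, ΔS = nC_V ln(T₂/T₁) with C_V = 5R/2 = 20.79 J mol⁻¹ K⁻¹.
ΔS = 1.21 × 20.79 × ln(344/213) = 12.1 J/K.

ΔS = 12.1 J/K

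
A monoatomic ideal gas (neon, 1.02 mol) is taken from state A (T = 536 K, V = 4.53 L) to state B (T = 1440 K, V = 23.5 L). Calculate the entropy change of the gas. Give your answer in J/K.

ΔS = 26.5 J/K

Entropy is a state function: ΔS = nC_V ln(T₂/T₁) + nR ln(V₂/V₁), with C_V = 3R/2 = 12.47 J mol⁻¹ K⁻¹ for a monoatomic ideal gas.
ΔS = 1.02 × [12.47 × ln(1440/536) + 8.314 × ln(23.5/4.53)] = 26.5 J/K.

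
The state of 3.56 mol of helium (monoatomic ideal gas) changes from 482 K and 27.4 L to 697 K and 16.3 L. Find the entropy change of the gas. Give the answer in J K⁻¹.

Entropy is a state function: ΔS = nC_V ln(T₂/T₁) + nR ln(V₂/V₁), with C_V = 3R/2 = 12.47 J mol⁻¹ K⁻¹ for a monoatomic ideal gas.
ΔS = 3.56 × [12.47 × ln(697/482) + 8.314 × ln(16.3/27.4)] = 1 J/K.

ΔS = 1 J/K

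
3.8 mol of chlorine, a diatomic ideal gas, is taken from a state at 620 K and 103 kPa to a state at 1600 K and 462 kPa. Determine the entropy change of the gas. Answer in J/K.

ΔS = 57.4 J/K

ΔS = nC_p ln(T₂/T₁) − nR ln(P₂/P₁), with C_p = 7R/2 = 29.1 J mol⁻¹ K⁻¹ for a diatomic ideal gas.
ΔS = 3.8 × [29.1 × ln(1600/620) − 8.314 × ln(462/103)] = 57.4 J/K.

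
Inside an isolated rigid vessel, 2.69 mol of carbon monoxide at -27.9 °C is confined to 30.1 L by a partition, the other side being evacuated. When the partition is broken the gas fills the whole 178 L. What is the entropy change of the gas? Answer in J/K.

ΔS_gas = 39.7 J/K

No heat is exchanged and no work is done, so the ideal-gas temperature stays constant.
Entropy is a state function; using a reversible isothermal path, ΔS_gas = nR ln(V₂/V₁) = 2.69 × 8.314 × ln(178/30.1) = 39.7 J/K.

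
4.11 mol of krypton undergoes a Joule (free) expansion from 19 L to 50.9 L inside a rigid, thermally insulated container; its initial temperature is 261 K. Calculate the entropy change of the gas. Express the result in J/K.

ΔS_gas = 33.7 J/K

For an ideal gas in free expansion Q = 0 and W = 0, so T is unchanged.
Entropy is a state function; using a reversible isothermal path, ΔS_gas = nR ln(V₂/V₁) = 4.11 × 8.314 × ln(50.9/19) = 33.7 J/K.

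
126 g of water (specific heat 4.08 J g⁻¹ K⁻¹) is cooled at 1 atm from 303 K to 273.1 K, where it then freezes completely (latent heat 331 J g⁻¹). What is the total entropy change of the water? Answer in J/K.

ΔS = -206 J/K

Cooling step: ΔS₁ = m c ln(T_tr/T_i) = 126 × 4.08 × ln(273.1/303) = -53.41 J/K.
Phase change: ΔS₂ = −mL/T_tr = −126 × 331 / 273.1 = -152.7 J/K.
ΔS_total = (-53.41) + (-152.7) = -206 J/K.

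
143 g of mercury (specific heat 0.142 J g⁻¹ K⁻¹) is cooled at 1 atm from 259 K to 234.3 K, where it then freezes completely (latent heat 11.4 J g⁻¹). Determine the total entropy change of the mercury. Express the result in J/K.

Cooling step: ΔS₁ = m c ln(T_tr/T_i) = 143 × 0.142 × ln(234.3/259) = -2.035 J/K.
Phase change: ΔS₂ = −mL/T_tr = −143 × 11.4 / 234.3 = -6.958 J/K.
ΔS_total = (-2.035) + (-6.958) = -8.99 J/K.

ΔS = -8.99 J/K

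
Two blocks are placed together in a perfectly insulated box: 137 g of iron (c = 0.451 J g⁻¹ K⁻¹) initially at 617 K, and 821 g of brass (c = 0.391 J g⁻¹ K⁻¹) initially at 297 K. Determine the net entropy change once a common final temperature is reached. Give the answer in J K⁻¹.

ΔS_total = 16.2 J/K

Energy balance: T_f = (m₁c₁T₁ + m₂c₂T₂)/(m₁c₁ + m₂c₂) = 348.65 K.
ΔS₁ = m₁c₁ ln(T_f/T₁) = 61.787 × ln(348.65/617) = -35.27 J/K.
ΔS₂ = m₂c₂ ln(T_f/T₂) = 321.011 × ln(348.65/297) = 51.47 J/K.
ΔS_total = -35.27 + 51.47 = 16.2 J/K.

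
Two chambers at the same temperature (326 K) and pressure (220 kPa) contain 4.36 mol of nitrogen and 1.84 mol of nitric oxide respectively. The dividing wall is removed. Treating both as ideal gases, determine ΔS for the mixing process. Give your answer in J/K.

ΔS_mix = 31.3 J/K

Mole fractions: x_A = 4.36/6.2 = 0.703, x_B = 0.297.
ΔS_mix = −R(n_A ln x_A + n_B ln x_B) = −8.314 × (4.36 ln 0.703 + 1.84 ln 0.297) = 31.3 J/K.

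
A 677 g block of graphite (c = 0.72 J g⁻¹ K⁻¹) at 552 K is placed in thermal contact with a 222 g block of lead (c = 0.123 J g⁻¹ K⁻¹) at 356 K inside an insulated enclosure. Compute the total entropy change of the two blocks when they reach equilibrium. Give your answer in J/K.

Energy balance: T_f = (m₁c₁T₁ + m₂c₂T₂)/(m₁c₁ + m₂c₂) = 541.6 K.
ΔS₁ = m₁c₁ ln(T_f/T₁) = 487.44 × ln(541.6/552) = -9.269 J/K.
ΔS₂ = m₂c₂ ln(T_f/T₂) = 27.306 × ln(541.6/356) = 11.46 J/K.
ΔS_total = -9.269 + 11.46 = 2.19 J/K.

ΔS_total = 2.19 J/K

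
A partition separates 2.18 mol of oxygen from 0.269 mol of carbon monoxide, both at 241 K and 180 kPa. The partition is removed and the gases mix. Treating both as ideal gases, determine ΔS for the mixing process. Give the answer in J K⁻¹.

ΔS_mix = 7.05 J/K

Mole fractions: x_A = 2.18/2.45 = 0.89, x_B = 0.11.
ΔS_mix = −R(n_A ln x_A + n_B ln x_B) = −8.314 × (2.18 ln 0.89 + 0.269 ln 0.11) = 7.05 J/K.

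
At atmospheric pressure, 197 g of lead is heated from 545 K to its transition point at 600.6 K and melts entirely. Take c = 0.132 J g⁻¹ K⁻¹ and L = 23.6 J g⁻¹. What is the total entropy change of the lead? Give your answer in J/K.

Warming step: ΔS₁ = m c ln(T_tr/T_i) = 197 × 0.132 × ln(600.6/545) = 2.526 J/K.
Phase change: ΔS₂ = +mL/T_tr = 197 × 23.6 / 600.6 = 7.741 J/K.
ΔS_total = (2.526) + (7.741) = 10.3 J/K.

ΔS = 10.3 J/K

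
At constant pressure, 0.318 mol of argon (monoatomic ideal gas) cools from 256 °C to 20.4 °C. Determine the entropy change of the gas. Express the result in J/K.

In kelvin: T₁ = 529.15 K, T₂ = 293.55 K. At constant pressure, ΔS = nC_p ln(T₂/T₁) with C_p = 5R/2 = 20.79 J mol⁻¹ K⁻¹.
ΔS = 0.318 × 20.79 × ln(293.55/529.15) = -3.89 J/K.

ΔS = -3.89 J/K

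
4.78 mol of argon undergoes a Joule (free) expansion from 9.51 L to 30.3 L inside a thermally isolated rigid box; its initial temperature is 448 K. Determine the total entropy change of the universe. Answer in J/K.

For an ideal gas in free expansion Q = 0 and W = 0, so T is unchanged.
Entropy is a state function; using a reversible isothermal path, ΔS_gas = nR ln(V₂/V₁) = 4.78 × 8.314 × ln(30.3/9.51) = 46.1 J/K.
The insulated surroundings exchange no heat, so ΔS_surr = 0 and ΔS_universe = ΔS_gas.

ΔS_universe = 46.1 J/K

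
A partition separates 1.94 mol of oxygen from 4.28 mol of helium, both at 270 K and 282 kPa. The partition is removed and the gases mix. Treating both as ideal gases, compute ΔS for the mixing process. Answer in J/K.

Mole fractions: x_A = 1.94/6.22 = 0.312, x_B = 0.688.
ΔS_mix = −R(n_A ln x_A + n_B ln x_B) = −8.314 × (1.94 ln 0.312 + 4.28 ln 0.688) = 32.1 J/K.

ΔS_mix = 32.1 J/K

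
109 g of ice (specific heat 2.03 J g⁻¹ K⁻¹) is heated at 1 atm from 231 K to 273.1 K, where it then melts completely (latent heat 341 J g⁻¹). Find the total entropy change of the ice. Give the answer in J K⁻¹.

ΔS = 173 J/K

Warming step: ΔS₁ = m c ln(T_tr/T_i) = 109 × 2.03 × ln(273.1/231) = 37.05 J/K.
Phase change: ΔS₂ = +mL/T_tr = 109 × 341 / 273.1 = 136.1 J/K.
ΔS_total = (37.05) + (136.1) = 173 J/K.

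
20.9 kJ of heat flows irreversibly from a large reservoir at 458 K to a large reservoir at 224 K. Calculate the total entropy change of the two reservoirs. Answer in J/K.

ΔS_hot = −Q/T_H = −20900/458 = -45.63 J/K and ΔS_cold = +Q/T_C = 20900/224 = 93.3 J/K.
ΔS_total = -45.63 + 93.3 = 47.7 J/K, positive as the second law requires.

ΔS_total = 47.7 J/K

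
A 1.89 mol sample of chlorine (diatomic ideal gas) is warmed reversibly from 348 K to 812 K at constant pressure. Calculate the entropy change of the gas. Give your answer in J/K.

At constant pressure, ΔS = nC_p ln(T₂/T₁) with C_p = 7R/2 = 29.1 J mol⁻¹ K⁻¹.
ΔS = 1.89 × 29.1 × ln(812/348) = 46.6 J/K.

ΔS = 46.6 J/K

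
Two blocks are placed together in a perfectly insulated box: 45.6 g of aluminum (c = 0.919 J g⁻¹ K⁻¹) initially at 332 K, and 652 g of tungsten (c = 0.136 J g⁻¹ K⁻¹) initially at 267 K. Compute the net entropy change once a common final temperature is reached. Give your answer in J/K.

Energy balance: T_f = (m₁c₁T₁ + m₂c₂T₂)/(m₁c₁ + m₂c₂) = 287.86 K.
ΔS₁ = m₁c₁ ln(T_f/T₁) = 41.9064 × ln(287.86/332) = -5.9783 J/K.
ΔS₂ = m₂c₂ ln(T_f/T₂) = 88.672 × ln(287.86/267) = 6.6705 J/K.
ΔS_total = -5.9783 + 6.6705 = 0.692 J/K.

ΔS_total = 0.692 J/K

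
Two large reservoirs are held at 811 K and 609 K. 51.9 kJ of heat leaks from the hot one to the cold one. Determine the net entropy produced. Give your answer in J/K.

ΔS_total = 21.2 J/K

ΔS_hot = −Q/T_H = −51900/811 = -64 J/K and ΔS_cold = +Q/T_C = 51900/609 = 85.22 J/K.
ΔS_total = -64 + 85.22 = 21.2 J/K, positive as the second law requires.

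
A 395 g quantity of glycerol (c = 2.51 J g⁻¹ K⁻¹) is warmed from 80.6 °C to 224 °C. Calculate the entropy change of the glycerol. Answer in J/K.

In kelvin: T₁ = 353.75 K, T₂ = 497.15 K. ΔS = ∫dQ_rev/T = m c ln(T₂/T₁) = 395 × 2.51 × ln(497.15/353.75) = 337 J/K.

ΔS = 337 J/K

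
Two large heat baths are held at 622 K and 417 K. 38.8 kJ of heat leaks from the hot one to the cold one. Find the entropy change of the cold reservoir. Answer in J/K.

ΔS_cold = 93 J/K

The cold reservoir gains heat Q, so ΔS_cold = +Q/T_C = 38800/417 = 93 J/K.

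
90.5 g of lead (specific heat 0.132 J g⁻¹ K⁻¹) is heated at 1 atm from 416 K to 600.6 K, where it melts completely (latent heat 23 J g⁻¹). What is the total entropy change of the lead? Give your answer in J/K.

ΔS = 7.85 J/K

Warming step: ΔS₁ = m c ln(T_tr/T_i) = 90.5 × 0.132 × ln(600.6/416) = 4.387 J/K.
Phase change: ΔS₂ = +mL/T_tr = 90.5 × 23 / 600.6 = 3.466 J/K.
ΔS_total = (4.387) + (3.466) = 7.85 J/K.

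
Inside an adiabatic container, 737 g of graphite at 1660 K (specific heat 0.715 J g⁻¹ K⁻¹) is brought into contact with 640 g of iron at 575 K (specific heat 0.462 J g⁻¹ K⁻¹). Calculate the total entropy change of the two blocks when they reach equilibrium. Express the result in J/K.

ΔS_total = 93.2 J/K

Energy balance: T_f = (m₁c₁T₁ + m₂c₂T₂)/(m₁c₁ + m₂c₂) = 1270 K.
ΔS₁ = m₁c₁ ln(T_f/T₁) = 526.955 × ln(1270/1660) = -141.1 J/K.
ΔS₂ = m₂c₂ ln(T_f/T₂) = 295.68 × ln(1270/575) = 234.3 J/K.
ΔS_total = -141.1 + 234.3 = 93.2 J/K.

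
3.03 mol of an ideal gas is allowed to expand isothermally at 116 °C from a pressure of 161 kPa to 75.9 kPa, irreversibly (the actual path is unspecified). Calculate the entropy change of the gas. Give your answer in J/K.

Entropy is a state function, so ΔS_gas depends only on the end states.
For an isothermal ideal gas ΔS_gas = nR ln(P₁/P₂) = 3.03 × 8.314 × ln(161/75.9) = 18.9 J/K.

ΔS_gas = 18.9 J/K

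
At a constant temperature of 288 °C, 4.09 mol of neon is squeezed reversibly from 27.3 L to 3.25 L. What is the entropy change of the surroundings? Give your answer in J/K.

For an isothermal ideal gas ΔS_gas = nR ln(V₂/V₁) = 4.09 × 8.314 × ln(3.25/27.3) = -72.4 J/K.
The process is reversible, so ΔS_surr = −ΔS_gas = 72.4 J/K and ΔS_universe = 0.

ΔS_surr = 72.4 J/K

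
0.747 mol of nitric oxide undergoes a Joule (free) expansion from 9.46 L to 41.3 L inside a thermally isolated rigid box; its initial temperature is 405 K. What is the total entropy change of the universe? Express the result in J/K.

No heat is exchanged and no work is done, so the ideal-gas temperature stays constant.
Entropy is a state function; using a reversible isothermal path, ΔS_gas = nR ln(V₂/V₁) = 0.747 × 8.314 × ln(41.3/9.46) = 9.15 J/K.
The insulated surroundings exchange no heat, so ΔS_surr = 0 and ΔS_universe = ΔS_gas.

ΔS_universe = 9.15 J/K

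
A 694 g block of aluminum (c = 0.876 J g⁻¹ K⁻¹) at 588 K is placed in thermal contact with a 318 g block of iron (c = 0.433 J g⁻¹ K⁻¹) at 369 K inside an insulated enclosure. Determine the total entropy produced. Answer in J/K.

ΔS_total = 11 J/K

Energy balance: T_f = (m₁c₁T₁ + m₂c₂T₂)/(m₁c₁ + m₂c₂) = 547.56 K.
ΔS₁ = m₁c₁ ln(T_f/T₁) = 607.944 × ln(547.56/588) = -43.32 J/K.
ΔS₂ = m₂c₂ ln(T_f/T₂) = 137.694 × ln(547.56/369) = 54.34 J/K.
ΔS_total = -43.32 + 54.34 = 11 J/K.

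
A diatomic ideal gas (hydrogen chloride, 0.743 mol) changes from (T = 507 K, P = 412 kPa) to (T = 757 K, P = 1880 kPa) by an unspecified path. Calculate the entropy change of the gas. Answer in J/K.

ΔS = -0.711 J/K

ΔS = nC_p ln(T₂/T₁) − nR ln(P₂/P₁), with C_p = 7R/2 = 29.1 J mol⁻¹ K⁻¹ for a diatomic ideal gas.
ΔS = 0.743 × [29.1 × ln(757/507) − 8.314 × ln(1880/412)] = -0.711 J/K.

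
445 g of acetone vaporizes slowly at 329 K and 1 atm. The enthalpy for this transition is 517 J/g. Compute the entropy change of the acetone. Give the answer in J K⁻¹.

ΔS = 699 J/K

Heat absorbed by the substance: Q = mL = 445 × 517 = 230065 J.
At constant T, ΔS = Q_rev/T = 230065 / 329 = 699 J/K.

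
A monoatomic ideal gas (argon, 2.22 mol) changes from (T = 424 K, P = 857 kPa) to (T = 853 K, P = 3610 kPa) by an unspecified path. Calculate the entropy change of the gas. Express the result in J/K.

ΔS = nC_p ln(T₂/T₁) − nR ln(P₂/P₁), with C_p = 5R/2 = 20.79 J mol⁻¹ K⁻¹ for a monoatomic ideal gas.
ΔS = 2.22 × [20.79 × ln(853/424) − 8.314 × ln(3610/857)] = 5.71 J/K.

ΔS = 5.71 J/K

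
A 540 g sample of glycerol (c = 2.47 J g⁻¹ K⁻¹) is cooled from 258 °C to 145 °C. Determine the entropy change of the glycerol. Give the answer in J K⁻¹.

In kelvin: T₁ = 531.15 K, T₂ = 418.15 K. ΔS = ∫dQ_rev/T = m c ln(T₂/T₁) = 540 × 2.47 × ln(418.15/531.15) = -319 J/K.

ΔS = -319 J/K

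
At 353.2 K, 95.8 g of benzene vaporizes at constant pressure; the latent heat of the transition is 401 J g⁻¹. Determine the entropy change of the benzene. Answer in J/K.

Heat absorbed by the substance: Q = mL = 95.8 × 401 = 38415.8 J.
At constant T, ΔS = Q_rev/T = 38415.8 / 353.2 = 109 J/K.

ΔS = 109 J/K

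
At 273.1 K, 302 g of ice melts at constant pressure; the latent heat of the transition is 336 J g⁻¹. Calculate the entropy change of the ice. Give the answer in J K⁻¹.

Heat absorbed by the substance: Q = mL = 302 × 336 = 101472 J.
At constant T, ΔS = Q_rev/T = 101472 / 273.1 = 372 J/K.

ΔS = 372 J/K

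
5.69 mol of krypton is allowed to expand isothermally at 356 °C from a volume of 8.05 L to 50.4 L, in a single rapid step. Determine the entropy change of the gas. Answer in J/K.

ΔS_gas = 86.8 J/K

Entropy is a state function, so ΔS_gas depends only on the end states.
For an isothermal ideal gas ΔS_gas = nR ln(V₂/V₁) = 5.69 × 8.314 × ln(50.4/8.05) = 86.8 J/K.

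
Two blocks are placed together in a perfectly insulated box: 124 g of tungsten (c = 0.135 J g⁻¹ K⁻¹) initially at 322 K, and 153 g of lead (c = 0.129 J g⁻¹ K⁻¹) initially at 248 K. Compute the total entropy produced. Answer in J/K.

ΔS_total = 0.31 J/K

Energy balance: T_f = (m₁c₁T₁ + m₂c₂T₂)/(m₁c₁ + m₂c₂) = 281.96 K.
ΔS₁ = m₁c₁ ln(T_f/T₁) = 16.74 × ln(281.96/322) = -2.223 J/K.
ΔS₂ = m₂c₂ ln(T_f/T₂) = 19.737 × ln(281.96/248) = 2.533 J/K.
ΔS_total = -2.223 + 2.533 = 0.31 J/K.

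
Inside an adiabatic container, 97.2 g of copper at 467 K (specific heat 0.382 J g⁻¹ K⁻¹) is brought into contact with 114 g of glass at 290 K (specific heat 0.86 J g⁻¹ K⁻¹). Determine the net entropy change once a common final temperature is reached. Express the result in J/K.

Energy balance: T_f = (m₁c₁T₁ + m₂c₂T₂)/(m₁c₁ + m₂c₂) = 338.62 K.
ΔS₁ = m₁c₁ ln(T_f/T₁) = 37.1304 × ln(338.62/467) = -11.94 J/K.
ΔS₂ = m₂c₂ ln(T_f/T₂) = 98.04 × ln(338.62/290) = 15.2 J/K.
ΔS_total = -11.94 + 15.2 = 3.26 J/K.

ΔS_total = 3.26 J/K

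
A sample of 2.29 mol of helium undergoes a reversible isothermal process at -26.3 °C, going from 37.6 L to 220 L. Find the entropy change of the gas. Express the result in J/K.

For an isothermal ideal gas ΔS_gas = nR ln(V₂/V₁) = 2.29 × 8.314 × ln(220/37.6) = 33.6 J/K.

ΔS_gas = 33.6 J/K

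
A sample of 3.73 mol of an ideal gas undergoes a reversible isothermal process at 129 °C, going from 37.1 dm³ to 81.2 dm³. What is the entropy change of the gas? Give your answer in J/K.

For an isothermal ideal gas ΔS_gas = nR ln(V₂/V₁) = 3.73 × 8.314 × ln(81.2/37.1) = 24.3 J/K.

ΔS_gas = 24.3 J/K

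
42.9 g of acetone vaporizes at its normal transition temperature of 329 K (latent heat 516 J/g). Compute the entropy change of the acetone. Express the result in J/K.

Heat absorbed by the substance: Q = mL = 42.9 × 516 = 22136.4 J.
At constant T, ΔS = Q_rev/T = 22136.4 / 329 = 67.3 J/K.

ΔS = 67.3 J/K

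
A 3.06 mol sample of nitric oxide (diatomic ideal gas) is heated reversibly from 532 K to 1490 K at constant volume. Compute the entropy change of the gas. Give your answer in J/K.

ΔS = 65.5 J/K

At constant volume, ΔS = nC_V ln(T₂/T₁) with C_V = 5R/2 = 20.79 J mol⁻¹ K⁻¹.
ΔS = 3.06 × 20.79 × ln(1490/532) = 65.5 J/K.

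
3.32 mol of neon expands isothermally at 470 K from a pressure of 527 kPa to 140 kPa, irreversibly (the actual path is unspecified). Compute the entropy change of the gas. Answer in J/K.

Entropy is a state function, so ΔS_gas depends only on the end states.
For an isothermal ideal gas ΔS_gas = nR ln(P₁/P₂) = 3.32 × 8.314 × ln(527/140) = 36.6 J/K.

ΔS_gas = 36.6 J/K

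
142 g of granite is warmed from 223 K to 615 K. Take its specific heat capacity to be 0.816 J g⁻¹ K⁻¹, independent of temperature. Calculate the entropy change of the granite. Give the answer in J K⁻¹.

ΔS = 118 J/K

ΔS = ∫dQ_rev/T = m c ln(T₂/T₁) = 142 × 0.816 × ln(615/223) = 118 J/K.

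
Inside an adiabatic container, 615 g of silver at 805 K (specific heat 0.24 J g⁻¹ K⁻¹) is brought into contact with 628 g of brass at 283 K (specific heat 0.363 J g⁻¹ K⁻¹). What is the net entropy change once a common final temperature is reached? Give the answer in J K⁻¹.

Energy balance: T_f = (m₁c₁T₁ + m₂c₂T₂)/(m₁c₁ + m₂c₂) = 488.15 K.
ΔS₁ = m₁c₁ ln(T_f/T₁) = 147.6 × ln(488.15/805) = -73.832 J/K.
ΔS₂ = m₂c₂ ln(T_f/T₂) = 227.964 × ln(488.15/283) = 124.28 J/K.
ΔS_total = -73.832 + 124.28 = 50.4 J/K.

ΔS_total = 50.4 J/K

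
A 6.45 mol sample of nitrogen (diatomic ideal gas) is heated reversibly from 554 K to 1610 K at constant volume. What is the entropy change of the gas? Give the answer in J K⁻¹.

ΔS = 143 J/K

At constant volume, ΔS = nC_V ln(T₂/T₁) with C_V = 5R/2 = 20.79 J mol⁻¹ K⁻¹.
ΔS = 6.45 × 20.79 × ln(1610/554) = 143 J/K.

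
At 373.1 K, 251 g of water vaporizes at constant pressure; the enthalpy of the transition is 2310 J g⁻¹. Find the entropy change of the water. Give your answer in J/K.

ΔS = 1550 J/K

Heat absorbed by the substance: Q = mL = 251 × 2310 = 579810 J.
At constant T, ΔS = Q_rev/T = 579810 / 373.1 = 1550 J/K.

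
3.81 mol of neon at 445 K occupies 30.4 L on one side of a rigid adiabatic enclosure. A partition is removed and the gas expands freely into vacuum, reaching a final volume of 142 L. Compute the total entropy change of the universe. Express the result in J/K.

No heat is exchanged and no work is done, so the ideal-gas temperature stays constant.
Entropy is a state function; using a reversible isothermal path, ΔS_gas = nR ln(V₂/V₁) = 3.81 × 8.314 × ln(142/30.4) = 48.8 J/K.
The insulated surroundings exchange no heat, so ΔS_surr = 0 and ΔS_universe = ΔS_gas.

ΔS_universe = 48.8 J/K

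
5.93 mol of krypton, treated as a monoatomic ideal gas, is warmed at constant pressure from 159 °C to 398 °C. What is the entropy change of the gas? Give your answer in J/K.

ΔS = 54.3 J/K

In kelvin: T₁ = 432.15 K, T₂ = 671.15 K. At constant pressure, ΔS = nC_p ln(T₂/T₁) with C_p = 5R/2 = 20.79 J mol⁻¹ K⁻¹.
ΔS = 5.93 × 20.79 × ln(671.15/432.15) = 54.3 J/K.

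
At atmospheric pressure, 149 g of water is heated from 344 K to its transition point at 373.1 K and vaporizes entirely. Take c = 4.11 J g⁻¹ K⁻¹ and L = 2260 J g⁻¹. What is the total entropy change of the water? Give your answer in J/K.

ΔS = 952 J/K

Warming step: ΔS₁ = m c ln(T_tr/T_i) = 149 × 4.11 × ln(373.1/344) = 49.73 J/K.
Phase change: ΔS₂ = +mL/T_tr = 149 × 2260 / 373.1 = 902.5 J/K.
ΔS_total = (49.73) + (902.5) = 952 J/K.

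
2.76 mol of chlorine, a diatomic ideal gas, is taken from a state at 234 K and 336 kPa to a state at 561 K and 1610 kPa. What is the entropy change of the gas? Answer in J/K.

ΔS = 34.3 J/K

ΔS = nC_p ln(T₂/T₁) − nR ln(P₂/P₁), with C_p = 7R/2 = 29.1 J mol⁻¹ K⁻¹ for a diatomic ideal gas.
ΔS = 2.76 × [29.1 × ln(561/234) − 8.314 × ln(1610/336)] = 34.3 J/K.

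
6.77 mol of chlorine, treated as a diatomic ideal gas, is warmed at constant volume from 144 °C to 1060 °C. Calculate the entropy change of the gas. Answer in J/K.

ΔS = 163 J/K

In kelvin: T₁ = 417.15 K, T₂ = 1333.15 K. At constant volume, ΔS = nC_V ln(T₂/T₁) with C_V = 5R/2 = 20.79 J mol⁻¹ K⁻¹.
ΔS = 6.77 × 20.79 × ln(1333.15/417.15) = 163 J/K.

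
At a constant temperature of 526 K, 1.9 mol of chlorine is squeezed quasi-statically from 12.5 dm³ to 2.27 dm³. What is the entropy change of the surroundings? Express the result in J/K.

For an isothermal ideal gas ΔS_gas = nR ln(V₂/V₁) = 1.9 × 8.314 × ln(2.27/12.5) = -26.9 J/K.
The process is reversible, so ΔS_surr = −ΔS_gas = 26.9 J/K and ΔS_universe = 0.

ΔS_surr = 26.9 J/K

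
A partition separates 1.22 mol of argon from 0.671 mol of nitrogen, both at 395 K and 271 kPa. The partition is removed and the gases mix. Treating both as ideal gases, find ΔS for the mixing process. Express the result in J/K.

ΔS_mix = 10.2 J/K

Mole fractions: x_A = 1.22/1.89 = 0.645, x_B = 0.355.
ΔS_mix = −R(n_A ln x_A + n_B ln x_B) = −8.314 × (1.22 ln 0.645 + 0.671 ln 0.355) = 10.2 J/K.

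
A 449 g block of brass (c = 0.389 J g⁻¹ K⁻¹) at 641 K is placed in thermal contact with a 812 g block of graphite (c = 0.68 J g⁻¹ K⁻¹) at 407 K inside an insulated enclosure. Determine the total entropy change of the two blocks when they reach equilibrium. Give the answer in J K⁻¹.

Energy balance: T_f = (m₁c₁T₁ + m₂c₂T₂)/(m₁c₁ + m₂c₂) = 463.23 K.
ΔS₁ = m₁c₁ ln(T_f/T₁) = 174.661 × ln(463.23/641) = -56.73 J/K.
ΔS₂ = m₂c₂ ln(T_f/T₂) = 552.16 × ln(463.23/407) = 71.46 J/K.
ΔS_total = -56.73 + 71.46 = 14.7 J/K.

ΔS_total = 14.7 J/K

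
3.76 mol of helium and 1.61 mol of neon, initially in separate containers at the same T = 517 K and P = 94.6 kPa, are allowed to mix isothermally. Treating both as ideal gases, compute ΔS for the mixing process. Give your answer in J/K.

Mole fractions: x_A = 3.76/5.37 = 0.7, x_B = 0.3.
ΔS_mix = −R(n_A ln x_A + n_B ln x_B) = −8.314 × (3.76 ln 0.7 + 1.61 ln 0.3) = 27.3 J/K.

ΔS_mix = 27.3 J/K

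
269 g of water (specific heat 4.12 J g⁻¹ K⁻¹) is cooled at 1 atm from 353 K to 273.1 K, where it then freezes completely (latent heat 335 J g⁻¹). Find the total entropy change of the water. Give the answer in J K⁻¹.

Cooling step: ΔS₁ = m c ln(T_tr/T_i) = 269 × 4.12 × ln(273.1/353) = -284.4 J/K.
Phase change: ΔS₂ = −mL/T_tr = −269 × 335 / 273.1 = -330 J/K.
ΔS_total = (-284.4) + (-330) = -614 J/K.

ΔS = -614 J/K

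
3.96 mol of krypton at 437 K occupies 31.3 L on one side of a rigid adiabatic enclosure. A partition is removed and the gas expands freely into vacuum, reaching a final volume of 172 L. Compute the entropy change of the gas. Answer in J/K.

For an ideal gas in free expansion Q = 0 and W = 0, so T is unchanged.
Entropy is a state function; using a reversible isothermal path, ΔS_gas = nR ln(V₂/V₁) = 3.96 × 8.314 × ln(172/31.3) = 56.1 J/K.

ΔS_gas = 56.1 J/K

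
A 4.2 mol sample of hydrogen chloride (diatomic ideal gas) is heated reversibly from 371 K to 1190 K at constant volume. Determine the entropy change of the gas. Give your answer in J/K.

At constant volume, ΔS = nC_V ln(T₂/T₁) with C_V = 5R/2 = 20.79 J mol⁻¹ K⁻¹.
ΔS = 4.2 × 20.79 × ln(1190/371) = 102 J/K.

ΔS = 102 J/K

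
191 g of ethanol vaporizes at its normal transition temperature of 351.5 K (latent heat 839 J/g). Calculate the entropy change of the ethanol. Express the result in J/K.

Heat absorbed by the substance: Q = mL = 191 × 839 = 160249 J.
At constant T, ΔS = Q_rev/T = 160249 / 351.5 = 456 J/K.

ΔS = 456 J/K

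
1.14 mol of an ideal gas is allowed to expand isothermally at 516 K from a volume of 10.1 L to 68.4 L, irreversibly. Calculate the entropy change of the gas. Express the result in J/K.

Entropy is a state function, so ΔS_gas depends only on the end states.
For an isothermal ideal gas ΔS_gas = nR ln(V₂/V₁) = 1.14 × 8.314 × ln(68.4/10.1) = 18.1 J/K.

ΔS_gas = 18.1 J/K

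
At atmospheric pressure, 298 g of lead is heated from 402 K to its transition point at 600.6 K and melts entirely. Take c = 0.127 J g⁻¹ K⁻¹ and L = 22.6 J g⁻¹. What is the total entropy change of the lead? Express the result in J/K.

Warming step: ΔS₁ = m c ln(T_tr/T_i) = 298 × 0.127 × ln(600.6/402) = 15.19 J/K.
Phase change: ΔS₂ = +mL/T_tr = 298 × 22.6 / 600.6 = 11.21 J/K.
ΔS_total = (15.19) + (11.21) = 26.4 J/K.

ΔS = 26.4 J/K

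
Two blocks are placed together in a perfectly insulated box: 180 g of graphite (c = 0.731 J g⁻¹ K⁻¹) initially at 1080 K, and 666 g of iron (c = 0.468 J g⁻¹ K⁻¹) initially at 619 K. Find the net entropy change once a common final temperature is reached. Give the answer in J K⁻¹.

Energy balance: T_f = (m₁c₁T₁ + m₂c₂T₂)/(m₁c₁ + m₂c₂) = 755.84 K.
ΔS₁ = m₁c₁ ln(T_f/T₁) = 131.58 × ln(755.84/1080) = -46.96 J/K.
ΔS₂ = m₂c₂ ln(T_f/T₂) = 311.688 × ln(755.84/619) = 62.25 J/K.
ΔS_total = -46.96 + 62.25 = 15.3 J/K.

ΔS_total = 15.3 J/K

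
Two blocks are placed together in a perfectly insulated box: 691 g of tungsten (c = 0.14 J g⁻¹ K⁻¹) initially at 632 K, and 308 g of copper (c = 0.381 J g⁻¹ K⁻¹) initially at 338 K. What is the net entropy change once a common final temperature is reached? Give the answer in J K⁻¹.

ΔS_total = 10.4 J/K

Energy balance: T_f = (m₁c₁T₁ + m₂c₂T₂)/(m₁c₁ + m₂c₂) = 470.85 K.
ΔS₁ = m₁c₁ ln(T_f/T₁) = 96.74 × ln(470.85/632) = -28.48 J/K.
ΔS₂ = m₂c₂ ln(T_f/T₂) = 117.348 × ln(470.85/338) = 38.9 J/K.
ΔS_total = -28.48 + 38.9 = 10.4 J/K.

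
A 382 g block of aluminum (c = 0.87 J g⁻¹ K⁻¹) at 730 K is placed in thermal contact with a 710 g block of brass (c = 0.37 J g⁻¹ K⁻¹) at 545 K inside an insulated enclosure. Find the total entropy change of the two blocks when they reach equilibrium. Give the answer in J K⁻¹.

Energy balance: T_f = (m₁c₁T₁ + m₂c₂T₂)/(m₁c₁ + m₂c₂) = 648.33 K.
ΔS₁ = m₁c₁ ln(T_f/T₁) = 332.34 × ln(648.33/730) = -39.433 J/K.
ΔS₂ = m₂c₂ ln(T_f/T₂) = 262.7 × ln(648.33/545) = 45.607 J/K.
ΔS_total = -39.433 + 45.607 = 6.17 J/K.

ΔS_total = 6.17 J/K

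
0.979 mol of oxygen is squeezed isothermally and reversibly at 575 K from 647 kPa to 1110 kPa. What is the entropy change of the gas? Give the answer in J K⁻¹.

ΔS_gas = -4.39 J/K

For an isothermal ideal gas ΔS_gas = nR ln(P₁/P₂) = 0.979 × 8.314 × ln(647/1110) = -4.39 J/K.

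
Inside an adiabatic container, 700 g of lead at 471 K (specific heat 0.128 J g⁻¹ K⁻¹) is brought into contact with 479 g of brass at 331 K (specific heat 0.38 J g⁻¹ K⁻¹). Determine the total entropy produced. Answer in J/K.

Energy balance: T_f = (m₁c₁T₁ + m₂c₂T₂)/(m₁c₁ + m₂c₂) = 377.18 K.
ΔS₁ = m₁c₁ ln(T_f/T₁) = 89.6 × ln(377.18/471) = -19.9 J/K.
ΔS₂ = m₂c₂ ln(T_f/T₂) = 182.02 × ln(377.18/331) = 23.77 J/K.
ΔS_total = -19.9 + 23.77 = 3.87 J/K.

ΔS_total = 3.87 J/K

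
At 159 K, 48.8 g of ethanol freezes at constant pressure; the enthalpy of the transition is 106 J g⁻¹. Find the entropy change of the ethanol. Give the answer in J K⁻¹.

Heat released by the substance: Q = −mL = −48.8 × 106 = −5172.8 J.
At constant T, ΔS = Q_rev/T = −5172.8 / 159 = -32.5 J/K.

ΔS = -32.5 J/K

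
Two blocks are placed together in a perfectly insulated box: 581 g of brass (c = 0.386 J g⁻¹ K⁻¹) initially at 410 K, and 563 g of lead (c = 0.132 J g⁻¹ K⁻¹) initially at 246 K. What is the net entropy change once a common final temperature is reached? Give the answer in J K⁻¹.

Energy balance: T_f = (m₁c₁T₁ + m₂c₂T₂)/(m₁c₁ + m₂c₂) = 369.18 K.
ΔS₁ = m₁c₁ ln(T_f/T₁) = 224.266 × ln(369.18/410) = -23.52 J/K.
ΔS₂ = m₂c₂ ln(T_f/T₂) = 74.316 × ln(369.18/246) = 30.17 J/K.
ΔS_total = -23.52 + 30.17 = 6.65 J/K.

ΔS_total = 6.65 J/K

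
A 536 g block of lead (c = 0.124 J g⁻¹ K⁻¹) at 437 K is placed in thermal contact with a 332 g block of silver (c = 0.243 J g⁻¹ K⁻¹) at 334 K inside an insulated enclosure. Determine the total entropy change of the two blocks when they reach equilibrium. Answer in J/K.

Energy balance: T_f = (m₁c₁T₁ + m₂c₂T₂)/(m₁c₁ + m₂c₂) = 380.53 K.
ΔS₁ = m₁c₁ ln(T_f/T₁) = 66.464 × ln(380.53/437) = -9.197 J/K.
ΔS₂ = m₂c₂ ln(T_f/T₂) = 80.676 × ln(380.53/334) = 10.52 J/K.
ΔS_total = -9.197 + 10.52 = 1.32 J/K.

ΔS_total = 1.32 J/K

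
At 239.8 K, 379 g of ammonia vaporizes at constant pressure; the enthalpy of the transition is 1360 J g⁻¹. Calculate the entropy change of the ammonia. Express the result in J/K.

ΔS = 2150 J/K

Heat absorbed by the substance: Q = mL = 379 × 1360 = 515440 J.
At constant T, ΔS = Q_rev/T = 515440 / 239.8 = 2150 J/K.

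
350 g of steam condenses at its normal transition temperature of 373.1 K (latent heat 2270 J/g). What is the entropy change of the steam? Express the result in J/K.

Heat released by the substance: Q = −mL = −350 × 2270 = −794500 J.
At constant T, ΔS = Q_rev/T = −794500 / 373.1 = -2130 J/K.

ΔS = -2130 J/K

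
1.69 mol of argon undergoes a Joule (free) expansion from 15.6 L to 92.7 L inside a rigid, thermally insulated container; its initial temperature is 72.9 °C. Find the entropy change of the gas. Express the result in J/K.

ΔS_gas = 25 J/K

For an ideal gas in free expansion Q = 0 and W = 0, so T is unchanged.
Entropy is a state function; using a reversible isothermal path, ΔS_gas = nR ln(V₂/V₁) = 1.69 × 8.314 × ln(92.7/15.6) = 25 J/K.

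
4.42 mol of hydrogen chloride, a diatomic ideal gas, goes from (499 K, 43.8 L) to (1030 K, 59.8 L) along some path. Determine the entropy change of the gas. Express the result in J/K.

Entropy is a state function: ΔS = nC_V ln(T₂/T₁) + nR ln(V₂/V₁), with C_V = 5R/2 = 20.79 J mol⁻¹ K⁻¹ for a diatomic ideal gas.
ΔS = 4.42 × [20.79 × ln(1030/499) + 8.314 × ln(59.8/43.8)] = 78 J/K.

ΔS = 78 J/K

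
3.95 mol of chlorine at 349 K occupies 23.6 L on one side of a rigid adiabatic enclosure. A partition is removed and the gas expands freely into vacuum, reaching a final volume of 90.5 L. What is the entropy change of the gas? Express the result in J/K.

ΔS_gas = 44.1 J/K

For an ideal gas in free expansion Q = 0 and W = 0, so T is unchanged.
Entropy is a state function; using a reversible isothermal path, ΔS_gas = nR ln(V₂/V₁) = 3.95 × 8.314 × ln(90.5/23.6) = 44.1 J/K.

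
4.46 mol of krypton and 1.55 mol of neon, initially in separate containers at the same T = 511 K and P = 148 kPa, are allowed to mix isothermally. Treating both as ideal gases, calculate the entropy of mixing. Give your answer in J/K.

Mole fractions: x_A = 4.46/6.01 = 0.742, x_B = 0.258.
ΔS_mix = −R(n_A ln x_A + n_B ln x_B) = −8.314 × (4.46 ln 0.742 + 1.55 ln 0.258) = 28.5 J/K.

ΔS_mix = 28.5 J/K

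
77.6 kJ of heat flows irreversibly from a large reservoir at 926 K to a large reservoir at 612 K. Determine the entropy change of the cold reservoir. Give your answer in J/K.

The cold reservoir gains heat Q, so ΔS_cold = +Q/T_C = 77600/612 = 127 J/K.

ΔS_cold = 127 J/K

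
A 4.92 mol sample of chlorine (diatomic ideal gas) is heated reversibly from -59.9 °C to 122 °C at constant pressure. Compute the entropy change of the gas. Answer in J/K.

In kelvin: T₁ = 213.25 K, T₂ = 395.15 K. At constant pressure, ΔS = nC_p ln(T₂/T₁) with C_p = 7R/2 = 29.1 J mol⁻¹ K⁻¹.
ΔS = 4.92 × 29.1 × ln(395.15/213.25) = 88.3 J/K.

ΔS = 88.3 J/K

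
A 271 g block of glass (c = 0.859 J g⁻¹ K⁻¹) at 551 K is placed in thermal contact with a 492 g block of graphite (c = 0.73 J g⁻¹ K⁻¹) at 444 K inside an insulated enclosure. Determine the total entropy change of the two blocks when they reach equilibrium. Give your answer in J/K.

Energy balance: T_f = (m₁c₁T₁ + m₂c₂T₂)/(m₁c₁ + m₂c₂) = 486.08 K.
ΔS₁ = m₁c₁ ln(T_f/T₁) = 232.789 × ln(486.08/551) = -29.18 J/K.
ΔS₂ = m₂c₂ ln(T_f/T₂) = 359.16 × ln(486.08/444) = 32.52 J/K.
ΔS_total = -29.18 + 32.52 = 3.34 J/K.

ΔS_total = 3.34 J/K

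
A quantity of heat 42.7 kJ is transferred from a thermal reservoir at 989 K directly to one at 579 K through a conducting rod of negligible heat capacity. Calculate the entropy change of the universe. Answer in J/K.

ΔS_total = 30.6 J/K

ΔS_hot = −Q/T_H = −42700/989 = -43.17 J/K and ΔS_cold = +Q/T_C = 42700/579 = 73.75 J/K.
ΔS_total = -43.17 + 73.75 = 30.6 J/K, positive as the second law requires.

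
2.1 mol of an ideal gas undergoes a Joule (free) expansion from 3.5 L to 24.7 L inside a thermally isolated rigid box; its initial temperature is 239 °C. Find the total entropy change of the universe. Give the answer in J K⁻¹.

For an ideal gas in free expansion Q = 0 and W = 0, so T is unchanged.
Entropy is a state function; using a reversible isothermal path, ΔS_gas = nR ln(V₂/V₁) = 2.1 × 8.314 × ln(24.7/3.5) = 34.1 J/K.
The insulated surroundings exchange no heat, so ΔS_surr = 0 and ΔS_universe = ΔS_gas.

ΔS_universe = 34.1 J/K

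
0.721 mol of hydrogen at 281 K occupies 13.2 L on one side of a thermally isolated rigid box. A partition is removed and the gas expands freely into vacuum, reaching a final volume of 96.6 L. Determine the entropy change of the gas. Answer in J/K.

ΔS_gas = 11.9 J/K

No heat is exchanged and no work is done, so the ideal-gas temperature stays constant.
Entropy is a state function; using a reversible isothermal path, ΔS_gas = nR ln(V₂/V₁) = 0.721 × 8.314 × ln(96.6/13.2) = 11.9 J/K.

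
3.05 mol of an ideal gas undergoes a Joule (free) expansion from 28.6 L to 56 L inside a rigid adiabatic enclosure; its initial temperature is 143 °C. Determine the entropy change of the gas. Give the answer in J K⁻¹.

For an ideal gas in free expansion Q = 0 and W = 0, so T is unchanged.
Entropy is a state function; using a reversible isothermal path, ΔS_gas = nR ln(V₂/V₁) = 3.05 × 8.314 × ln(56/28.6) = 17 J/K.

ΔS_gas = 17 J/K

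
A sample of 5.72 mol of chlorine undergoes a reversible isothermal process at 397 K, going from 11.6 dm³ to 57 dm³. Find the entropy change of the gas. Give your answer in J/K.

For an isothermal ideal gas ΔS_gas = nR ln(V₂/V₁) = 5.72 × 8.314 × ln(57/11.6) = 75.7 J/K.

ΔS_gas = 75.7 J/K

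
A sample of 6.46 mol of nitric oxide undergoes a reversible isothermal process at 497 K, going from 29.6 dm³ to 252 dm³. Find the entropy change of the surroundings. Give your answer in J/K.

ΔS_surr = -115 J/K

For an isothermal ideal gas ΔS_gas = nR ln(V₂/V₁) = 6.46 × 8.314 × ln(252/29.6) = 115 J/K.
The process is reversible, so ΔS_surr = −ΔS_gas = -115 J/K and ΔS_universe = 0.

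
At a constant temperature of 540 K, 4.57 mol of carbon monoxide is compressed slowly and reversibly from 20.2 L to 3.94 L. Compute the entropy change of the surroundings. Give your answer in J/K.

For an isothermal ideal gas ΔS_gas = nR ln(V₂/V₁) = 4.57 × 8.314 × ln(3.94/20.2) = -62.1 J/K.
The process is reversible, so ΔS_surr = −ΔS_gas = 62.1 J/K and ΔS_universe = 0.

ΔS_surr = 62.1 J/K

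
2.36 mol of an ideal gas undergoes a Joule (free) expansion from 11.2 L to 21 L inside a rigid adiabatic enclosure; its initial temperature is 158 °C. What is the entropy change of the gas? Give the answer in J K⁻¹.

No heat is exchanged and no work is done, so the ideal-gas temperature stays constant.
Entropy is a state function; using a reversible isothermal path, ΔS_gas = nR ln(V₂/V₁) = 2.36 × 8.314 × ln(21/11.2) = 12.3 J/K.

ΔS_gas = 12.3 J/K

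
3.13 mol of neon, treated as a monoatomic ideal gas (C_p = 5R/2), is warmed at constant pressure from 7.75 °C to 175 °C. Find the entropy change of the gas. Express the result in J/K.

In kelvin: T₁ = 280.9 K, T₂ = 448.15 K. At constant pressure, ΔS = nC_p ln(T₂/T₁) with C_p = 5R/2 = 20.79 J mol⁻¹ K⁻¹.
ΔS = 3.13 × 20.79 × ln(448.15/280.9) = 30.4 J/K.

ΔS = 30.4 J/K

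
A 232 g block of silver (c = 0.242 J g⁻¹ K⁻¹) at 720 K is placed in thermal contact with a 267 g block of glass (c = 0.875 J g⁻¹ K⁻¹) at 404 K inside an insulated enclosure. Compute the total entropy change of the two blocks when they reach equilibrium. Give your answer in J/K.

ΔS_total = 8.45 J/K

Energy balance: T_f = (m₁c₁T₁ + m₂c₂T₂)/(m₁c₁ + m₂c₂) = 465.23 K.
ΔS₁ = m₁c₁ ln(T_f/T₁) = 56.144 × ln(465.23/720) = -24.52 J/K.
ΔS₂ = m₂c₂ ln(T_f/T₂) = 233.625 × ln(465.23/404) = 32.97 J/K.
ΔS_total = -24.52 + 32.97 = 8.45 J/K.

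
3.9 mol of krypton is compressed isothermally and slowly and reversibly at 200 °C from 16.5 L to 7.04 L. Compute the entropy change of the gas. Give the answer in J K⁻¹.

For an isothermal ideal gas ΔS_gas = nR ln(V₂/V₁) = 3.9 × 8.314 × ln(7.04/16.5) = -27.6 J/K.

ΔS_gas = -27.6 J/K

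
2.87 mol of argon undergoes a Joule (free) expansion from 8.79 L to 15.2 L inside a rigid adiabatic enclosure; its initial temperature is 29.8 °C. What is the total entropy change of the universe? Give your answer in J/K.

ΔS_universe = 13.1 J/K

For an ideal gas in free expansion Q = 0 and W = 0, so T is unchanged.
Entropy is a state function; using a reversible isothermal path, ΔS_gas = nR ln(V₂/V₁) = 2.87 × 8.314 × ln(15.2/8.79) = 13.1 J/K.
The insulated surroundings exchange no heat, so ΔS_surr = 0 and ΔS_universe = ΔS_gas.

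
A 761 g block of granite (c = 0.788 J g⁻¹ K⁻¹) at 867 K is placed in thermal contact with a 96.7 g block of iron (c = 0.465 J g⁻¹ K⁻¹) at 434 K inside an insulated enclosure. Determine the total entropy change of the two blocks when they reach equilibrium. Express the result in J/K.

ΔS_total = 8.26 J/K

Energy balance: T_f = (m₁c₁T₁ + m₂c₂T₂)/(m₁c₁ + m₂c₂) = 836.8 K.
ΔS₁ = m₁c₁ ln(T_f/T₁) = 599.668 × ln(836.8/867) = -21.26 J/K.
ΔS₂ = m₂c₂ ln(T_f/T₂) = 44.9655 × ln(836.8/434) = 29.52 J/K.
ΔS_total = -21.26 + 29.52 = 8.26 J/K.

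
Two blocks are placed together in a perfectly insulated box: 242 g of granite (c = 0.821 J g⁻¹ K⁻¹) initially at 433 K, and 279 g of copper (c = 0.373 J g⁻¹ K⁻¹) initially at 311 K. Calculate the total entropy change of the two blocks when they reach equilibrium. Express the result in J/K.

ΔS_total = 3.6 J/K

Energy balance: T_f = (m₁c₁T₁ + m₂c₂T₂)/(m₁c₁ + m₂c₂) = 391.06 K.
ΔS₁ = m₁c₁ ln(T_f/T₁) = 198.682 × ln(391.06/433) = -20.24 J/K.
ΔS₂ = m₂c₂ ln(T_f/T₂) = 104.067 × ln(391.06/311) = 23.84 J/K.
ΔS_total = -20.24 + 23.84 = 3.6 J/K.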